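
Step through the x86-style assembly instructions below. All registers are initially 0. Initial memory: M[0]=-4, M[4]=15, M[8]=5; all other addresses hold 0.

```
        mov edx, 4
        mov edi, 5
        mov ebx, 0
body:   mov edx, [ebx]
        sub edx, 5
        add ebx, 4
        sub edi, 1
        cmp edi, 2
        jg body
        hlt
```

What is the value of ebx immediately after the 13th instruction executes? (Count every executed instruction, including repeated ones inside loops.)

edx=4
edi=5
ebx=0
edx=M[0]=-4
edx=(-4)-5=-9
ebx=0+4=4
edi=5-1=4
cmp edi, 2  (cmp 4,2)
jg body: taken
edx=M[4]=15
edx=15-5=10
ebx=4+4=8
edi=4-1=3
After step 13: ebx = 8.

8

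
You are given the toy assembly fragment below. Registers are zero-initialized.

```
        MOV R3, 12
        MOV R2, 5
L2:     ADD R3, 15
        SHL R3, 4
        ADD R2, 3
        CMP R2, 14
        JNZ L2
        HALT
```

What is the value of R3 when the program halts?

MOV R3, 12 → R3=12
MOV R2, 5 → R2=5
ADD R3, 15 → R3=12+15=27
SHL R3, 4 → R3=27<<4=432
ADD R2, 3 → R2=5+3=8
CMP R2, 14  (cmp 8,14)
JNZ L2: taken
ADD R3, 15 → R3=432+15=447
SHL R3, 4 → R3=447<<4=7152
ADD R2, 3 → R2=8+3=11
CMP R2, 14  (cmp 11,14)
JNZ L2: taken
ADD R3, 15 → R3=7152+15=7167
SHL R3, 4 → R3=7167<<4=114672
ADD R2, 3 → R2=11+3=14
CMP R2, 14  (cmp 14,14)
JNZ L2: not taken
halt.

114672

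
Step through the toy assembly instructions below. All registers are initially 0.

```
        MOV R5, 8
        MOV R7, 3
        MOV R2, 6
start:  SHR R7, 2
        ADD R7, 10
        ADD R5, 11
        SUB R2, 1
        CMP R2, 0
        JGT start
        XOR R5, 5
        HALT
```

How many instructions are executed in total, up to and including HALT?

41

after MOV R5, 8: R5=8
after MOV R7, 3: R7=3
after MOV R2, 6: R2=6
after SHR R7, 2: R7=3>>2=0
after ADD R7, 10: R7=0+10=10
after ADD R5, 11: R5=8+11=19
after SUB R2, 1: R2=6-1=5
CMP R2, 0  (cmp 5,0)
JGT start: taken
after SHR R7, 2: R7=10>>2=2
after ADD R7, 10: R7=2+10=12
after ADD R5, 11: R5=19+11=30
after SUB R2, 1: R2=5-1=4
CMP R2, 0  (cmp 4,0)
JGT start: taken
after SHR R7, 2: R7=12>>2=3
after ADD R7, 10: R7=3+10=13
after ADD R5, 11: R5=30+11=41
after SUB R2, 1: R2=4-1=3
CMP R2, 0  (cmp 3,0)
JGT start: taken
after SHR R7, 2: R7=13>>2=3
after ADD R7, 10: R7=3+10=13
after ADD R5, 11: R5=41+11=52
after SUB R2, 1: R2=3-1=2
CMP R2, 0  (cmp 2,0)
JGT start: taken
after SHR R7, 2: R7=13>>2=3
after ADD R7, 10: R7=3+10=13
after ADD R5, 11: R5=52+11=63
after SUB R2, 1: R2=2-1=1
CMP R2, 0  (cmp 1,0)
JGT start: taken
after SHR R7, 2: R7=13>>2=3
after ADD R7, 10: R7=3+10=13
after ADD R5, 11: R5=63+11=74
after SUB R2, 1: R2=1-1=0
CMP R2, 0  (cmp 0,0)
JGT start: not taken
after XOR R5, 5: R5=74^5=79
halt.
Total executed instructions: 41.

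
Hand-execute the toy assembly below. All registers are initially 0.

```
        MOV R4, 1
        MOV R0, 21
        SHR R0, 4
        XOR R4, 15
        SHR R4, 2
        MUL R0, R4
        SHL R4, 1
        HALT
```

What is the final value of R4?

6

MOV R4, 1 → R4=1
MOV R0, 21 → R0=21
SHR R0, 4 → R0=21>>4=1
XOR R4, 15 → R4=1^15=14
SHR R4, 2 → R4=14>>2=3
MUL R0, R4 → R0=1*3=3
SHL R4, 1 → R4=3<<1=6
halt.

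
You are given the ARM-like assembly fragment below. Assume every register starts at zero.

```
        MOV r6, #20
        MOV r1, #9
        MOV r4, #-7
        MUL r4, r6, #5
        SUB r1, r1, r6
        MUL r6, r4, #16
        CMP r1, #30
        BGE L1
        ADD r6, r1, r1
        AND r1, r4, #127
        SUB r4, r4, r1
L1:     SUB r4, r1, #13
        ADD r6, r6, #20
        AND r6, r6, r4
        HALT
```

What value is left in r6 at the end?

86

after MOV r6, #20: r6=20
after MOV r1, #9: r1=9
after MOV r4, #-7: r4=-7
after MUL r4, r6, #5: r4=20*5=100
after SUB r1, r1, r6: r1=9-20=-11
after MUL r6, r4, #16: r6=100*16=1600
CMP r1, #30  (cmp -11,30)
BGE L1: not taken
after ADD r6, r1, r1: r6=(-11)+(-11)=-22
after AND r1, r4, #127: r1=100&127=100
after SUB r4, r4, r1: r4=100-100=0
after SUB r4, r1, #13: r4=100-13=87
after ADD r6, r6, #20: r6=(-22)+20=-2
after AND r6, r6, r4: r6=(-2)&87=86
halt.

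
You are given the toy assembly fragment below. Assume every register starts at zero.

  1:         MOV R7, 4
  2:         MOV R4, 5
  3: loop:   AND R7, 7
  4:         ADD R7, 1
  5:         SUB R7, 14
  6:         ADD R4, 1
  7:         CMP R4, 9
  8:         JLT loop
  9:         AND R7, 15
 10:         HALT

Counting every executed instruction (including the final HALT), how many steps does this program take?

28

MOV R7, 4 → R7=4
MOV R4, 5 → R4=5
AND R7, 7 → R7=4&7=4
ADD R7, 1 → R7=4+1=5
SUB R7, 14 → R7=5-14=-9
ADD R4, 1 → R4=5+1=6
CMP R4, 9  (cmp 6,9)
JLT loop: taken
AND R7, 7 → R7=(-9)&7=7
ADD R7, 1 → R7=7+1=8
SUB R7, 14 → R7=8-14=-6
ADD R4, 1 → R4=6+1=7
CMP R4, 9  (cmp 7,9)
JLT loop: taken
AND R7, 7 → R7=(-6)&7=2
ADD R7, 1 → R7=2+1=3
SUB R7, 14 → R7=3-14=-11
ADD R4, 1 → R4=7+1=8
CMP R4, 9  (cmp 8,9)
JLT loop: taken
AND R7, 7 → R7=(-11)&7=5
ADD R7, 1 → R7=5+1=6
SUB R7, 14 → R7=6-14=-8
ADD R4, 1 → R4=8+1=9
CMP R4, 9  (cmp 9,9)
JLT loop: not taken
AND R7, 15 → R7=(-8)&15=8
halt.
Total executed instructions: 28.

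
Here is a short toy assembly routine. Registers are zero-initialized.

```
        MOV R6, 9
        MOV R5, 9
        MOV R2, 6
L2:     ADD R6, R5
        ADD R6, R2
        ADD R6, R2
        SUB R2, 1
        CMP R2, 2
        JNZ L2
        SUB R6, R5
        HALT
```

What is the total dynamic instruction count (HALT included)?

29

after MOV R6, 9: R6=9
after MOV R5, 9: R5=9
after MOV R2, 6: R2=6
after ADD R6, R5: R6=9+9=18
after ADD R6, R2: R6=18+6=24
after ADD R6, R2: R6=24+6=30
after SUB R2, 1: R2=6-1=5
CMP R2, 2  (cmp 5,2)
JNZ L2: taken
after ADD R6, R5: R6=30+9=39
after ADD R6, R2: R6=39+5=44
after ADD R6, R2: R6=44+5=49
after SUB R2, 1: R2=5-1=4
CMP R2, 2  (cmp 4,2)
JNZ L2: taken
after ADD R6, R5: R6=49+9=58
after ADD R6, R2: R6=58+4=62
after ADD R6, R2: R6=62+4=66
after SUB R2, 1: R2=4-1=3
CMP R2, 2  (cmp 3,2)
JNZ L2: taken
after ADD R6, R5: R6=66+9=75
after ADD R6, R2: R6=75+3=78
after ADD R6, R2: R6=78+3=81
after SUB R2, 1: R2=3-1=2
CMP R2, 2  (cmp 2,2)
JNZ L2: not taken
after SUB R6, R5: R6=81-9=72
halt.
Total executed instructions: 29.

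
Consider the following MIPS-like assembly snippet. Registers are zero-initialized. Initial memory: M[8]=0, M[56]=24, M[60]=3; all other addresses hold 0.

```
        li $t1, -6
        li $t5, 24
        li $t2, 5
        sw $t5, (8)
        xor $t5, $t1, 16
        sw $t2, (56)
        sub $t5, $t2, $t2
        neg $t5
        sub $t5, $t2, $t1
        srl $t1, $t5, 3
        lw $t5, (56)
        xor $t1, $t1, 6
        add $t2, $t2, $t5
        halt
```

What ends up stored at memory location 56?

5

after li $t1, -6: $t1=-6
after li $t5, 24: $t5=24
after li $t2, 5: $t2=5
sw $t5, (8) → M[8]=24
after xor $t5, $t1, 16: $t5=(-6)^16=-22
sw $t2, (56) → M[56]=5
after sub $t5, $t2, $t2: $t5=5-5=0
after neg $t5: $t5=-(0)=0
after sub $t5, $t2, $t1: $t5=5-(-6)=11
after srl $t1, $t5, 3: $t1=11>>3=1
after lw $t5, (56): $t5=M[56]=5
after xor $t1, $t1, 6: $t1=1^6=7
after add $t2, $t2, $t5: $t2=5+5=10
halt.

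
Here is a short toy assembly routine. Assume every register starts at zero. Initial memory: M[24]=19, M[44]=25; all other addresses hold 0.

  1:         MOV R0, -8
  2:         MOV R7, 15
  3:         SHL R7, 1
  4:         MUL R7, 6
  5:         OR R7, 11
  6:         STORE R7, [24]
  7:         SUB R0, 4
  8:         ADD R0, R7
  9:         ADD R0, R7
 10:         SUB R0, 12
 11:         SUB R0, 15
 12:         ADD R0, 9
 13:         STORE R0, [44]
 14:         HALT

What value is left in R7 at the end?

R0=-8
R7=15
R7=15<<1=30
R7=30*6=180
R7=180|11=191
STORE R7, [24] → M[24]=191
R0=(-8)-4=-12
R0=(-12)+191=179
R0=179+191=370
R0=370-12=358
R0=358-15=343
R0=343+9=352
STORE R0, [44] → M[44]=352
halt.

191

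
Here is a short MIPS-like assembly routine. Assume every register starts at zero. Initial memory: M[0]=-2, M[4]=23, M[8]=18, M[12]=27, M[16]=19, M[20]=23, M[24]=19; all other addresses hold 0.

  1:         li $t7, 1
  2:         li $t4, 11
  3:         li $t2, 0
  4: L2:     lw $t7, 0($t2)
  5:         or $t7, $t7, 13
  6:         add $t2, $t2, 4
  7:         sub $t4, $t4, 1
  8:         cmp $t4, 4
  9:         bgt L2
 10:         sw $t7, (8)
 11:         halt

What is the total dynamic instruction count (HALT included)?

47

li $t7, 1 → $t7=1
li $t4, 11 → $t4=11
li $t2, 0 → $t2=0
lw $t7, 0($t2) → $t7=M[0]=-2
or $t7, $t7, 13 → $t7=(-2)|13=-1
add $t2, $t2, 4 → $t2=0+4=4
sub $t4, $t4, 1 → $t4=11-1=10
cmp $t4, 4  (cmp 10,4)
bgt L2: taken
lw $t7, 0($t2) → $t7=M[4]=23
or $t7, $t7, 13 → $t7=23|13=31
add $t2, $t2, 4 → $t2=4+4=8
sub $t4, $t4, 1 → $t4=10-1=9
cmp $t4, 4  (cmp 9,4)
bgt L2: taken
lw $t7, 0($t2) → $t7=M[8]=18
or $t7, $t7, 13 → $t7=18|13=31
add $t2, $t2, 4 → $t2=8+4=12
sub $t4, $t4, 1 → $t4=9-1=8
cmp $t4, 4  (cmp 8,4)
bgt L2: taken
lw $t7, 0($t2) → $t7=M[12]=27
or $t7, $t7, 13 → $t7=27|13=31
add $t2, $t2, 4 → $t2=12+4=16
sub $t4, $t4, 1 → $t4=8-1=7
cmp $t4, 4  (cmp 7,4)
bgt L2: taken
lw $t7, 0($t2) → $t7=M[16]=19
or $t7, $t7, 13 → $t7=19|13=31
add $t2, $t2, 4 → $t2=16+4=20
sub $t4, $t4, 1 → $t4=7-1=6
cmp $t4, 4  (cmp 6,4)
bgt L2: taken
lw $t7, 0($t2) → $t7=M[20]=23
or $t7, $t7, 13 → $t7=23|13=31
add $t2, $t2, 4 → $t2=20+4=24
sub $t4, $t4, 1 → $t4=6-1=5
cmp $t4, 4  (cmp 5,4)
bgt L2: taken
lw $t7, 0($t2) → $t7=M[24]=19
or $t7, $t7, 13 → $t7=19|13=31
add $t2, $t2, 4 → $t2=24+4=28
sub $t4, $t4, 1 → $t4=5-1=4
cmp $t4, 4  (cmp 4,4)
bgt L2: not taken
sw $t7, (8) → M[8]=31
halt.
Total executed instructions: 47.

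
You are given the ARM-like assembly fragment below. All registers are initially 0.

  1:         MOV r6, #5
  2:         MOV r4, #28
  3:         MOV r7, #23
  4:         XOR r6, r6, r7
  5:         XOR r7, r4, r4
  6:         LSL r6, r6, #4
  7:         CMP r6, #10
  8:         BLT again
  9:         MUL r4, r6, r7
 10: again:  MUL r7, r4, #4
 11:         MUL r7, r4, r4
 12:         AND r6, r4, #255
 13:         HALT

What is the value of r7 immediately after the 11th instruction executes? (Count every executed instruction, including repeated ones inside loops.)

r6=5
r4=28
r7=23
r6=5^23=18
r7=28^28=0
r6=18<<4=288
CMP r6, #10  (cmp 288,10)
BLT again: not taken
r4=288*0=0
r7=0*4=0
r7=0*0=0
After step 11: r7 = 0.

0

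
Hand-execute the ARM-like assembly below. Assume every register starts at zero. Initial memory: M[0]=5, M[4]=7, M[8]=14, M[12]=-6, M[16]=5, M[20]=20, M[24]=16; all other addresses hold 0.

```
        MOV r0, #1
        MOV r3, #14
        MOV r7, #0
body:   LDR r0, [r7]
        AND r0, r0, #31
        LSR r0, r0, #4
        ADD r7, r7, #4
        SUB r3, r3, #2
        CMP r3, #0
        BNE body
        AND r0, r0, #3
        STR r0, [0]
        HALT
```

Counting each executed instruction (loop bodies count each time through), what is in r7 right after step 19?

8

r0=1
r3=14
r7=0
r0=M[0]=5
r0=5&31=5
r0=5>>4=0
r7=0+4=4
r3=14-2=12
CMP r3, #0  (cmp 12,0)
BNE body: taken
r0=M[4]=7
r0=7&31=7
r0=7>>4=0
r7=4+4=8
r3=12-2=10
CMP r3, #0  (cmp 10,0)
BNE body: taken
r0=M[8]=14
r0=14&31=14
After step 19: r7 = 8.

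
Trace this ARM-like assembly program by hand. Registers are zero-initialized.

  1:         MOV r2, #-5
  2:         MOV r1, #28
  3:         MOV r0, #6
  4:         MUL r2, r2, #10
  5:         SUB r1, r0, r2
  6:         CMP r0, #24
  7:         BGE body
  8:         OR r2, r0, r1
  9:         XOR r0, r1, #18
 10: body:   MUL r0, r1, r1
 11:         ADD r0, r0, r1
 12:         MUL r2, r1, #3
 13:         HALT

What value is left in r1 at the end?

r2=-5
r1=28
r0=6
r2=(-5)*10=-50
r1=6-(-50)=56
CMP r0, #24  (cmp 6,24)
BGE body: not taken
r2=6|56=62
r0=56^18=42
r0=56*56=3136
r0=3136+56=3192
r2=56*3=168
halt.

56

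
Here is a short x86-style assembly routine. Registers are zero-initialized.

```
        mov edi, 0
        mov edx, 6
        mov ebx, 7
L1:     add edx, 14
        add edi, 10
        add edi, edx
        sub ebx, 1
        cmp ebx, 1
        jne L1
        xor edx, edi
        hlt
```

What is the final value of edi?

390

after mov edi, 0: edi=0
after mov edx, 6: edx=6
after mov ebx, 7: ebx=7
after add edx, 14: edx=6+14=20
after add edi, 10: edi=0+10=10
after add edi, edx: edi=10+20=30
after sub ebx, 1: ebx=7-1=6
cmp ebx, 1  (cmp 6,1)
jne L1: taken
after add edx, 14: edx=20+14=34
after add edi, 10: edi=30+10=40
after add edi, edx: edi=40+34=74
after sub ebx, 1: ebx=6-1=5
cmp ebx, 1  (cmp 5,1)
jne L1: taken
after add edx, 14: edx=34+14=48
after add edi, 10: edi=74+10=84
after add edi, edx: edi=84+48=132
after sub ebx, 1: ebx=5-1=4
cmp ebx, 1  (cmp 4,1)
jne L1: taken
after add edx, 14: edx=48+14=62
after add edi, 10: edi=132+10=142
after add edi, edx: edi=142+62=204
after sub ebx, 1: ebx=4-1=3
cmp ebx, 1  (cmp 3,1)
jne L1: taken
after add edx, 14: edx=62+14=76
after add edi, 10: edi=204+10=214
after add edi, edx: edi=214+76=290
after sub ebx, 1: ebx=3-1=2
cmp ebx, 1  (cmp 2,1)
jne L1: taken
after add edx, 14: edx=76+14=90
after add edi, 10: edi=290+10=300
after add edi, edx: edi=300+90=390
after sub ebx, 1: ebx=2-1=1
cmp ebx, 1  (cmp 1,1)
jne L1: not taken
after xor edx, edi: edx=90^390=476
halt.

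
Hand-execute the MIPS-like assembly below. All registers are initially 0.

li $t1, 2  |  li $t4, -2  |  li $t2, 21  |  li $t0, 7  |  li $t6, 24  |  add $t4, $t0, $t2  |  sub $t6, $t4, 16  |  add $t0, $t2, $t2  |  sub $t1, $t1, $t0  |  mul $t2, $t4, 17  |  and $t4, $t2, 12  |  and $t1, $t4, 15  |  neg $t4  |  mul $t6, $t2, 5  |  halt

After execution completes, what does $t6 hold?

li $t1, 2 → $t1=2
li $t4, -2 → $t4=-2
li $t2, 21 → $t2=21
li $t0, 7 → $t0=7
li $t6, 24 → $t6=24
add $t4, $t0, $t2 → $t4=7+21=28
sub $t6, $t4, 16 → $t6=28-16=12
add $t0, $t2, $t2 → $t0=21+21=42
sub $t1, $t1, $t0 → $t1=2-42=-40
mul $t2, $t4, 17 → $t2=28*17=476
and $t4, $t2, 12 → $t4=476&12=12
and $t1, $t4, 15 → $t1=12&15=12
neg $t4 → $t4=-(12)=-12
mul $t6, $t2, 5 → $t6=476*5=2380
halt.

2380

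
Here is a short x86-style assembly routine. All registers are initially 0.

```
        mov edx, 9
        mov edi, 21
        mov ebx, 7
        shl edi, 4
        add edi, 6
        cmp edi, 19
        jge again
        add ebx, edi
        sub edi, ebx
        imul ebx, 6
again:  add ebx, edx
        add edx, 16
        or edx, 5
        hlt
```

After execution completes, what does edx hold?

edx=9
edi=21
ebx=7
edi=21<<4=336
edi=336+6=342
cmp edi, 19  (cmp 342,19)
jge again: taken
ebx=7+9=16
edx=9+16=25
edx=25|5=29
halt.

29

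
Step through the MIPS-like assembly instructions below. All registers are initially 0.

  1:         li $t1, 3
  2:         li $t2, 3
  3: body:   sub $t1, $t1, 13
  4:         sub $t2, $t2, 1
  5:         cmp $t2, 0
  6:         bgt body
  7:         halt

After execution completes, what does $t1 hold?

li $t1, 3 → $t1=3
li $t2, 3 → $t2=3
sub $t1, $t1, 13 → $t1=3-13=-10
sub $t2, $t2, 1 → $t2=3-1=2
cmp $t2, 0  (cmp 2,0)
bgt body: taken
sub $t1, $t1, 13 → $t1=(-10)-13=-23
sub $t2, $t2, 1 → $t2=2-1=1
cmp $t2, 0  (cmp 1,0)
bgt body: taken
sub $t1, $t1, 13 → $t1=(-23)-13=-36
sub $t2, $t2, 1 → $t2=1-1=0
cmp $t2, 0  (cmp 0,0)
bgt body: not taken
halt.

-36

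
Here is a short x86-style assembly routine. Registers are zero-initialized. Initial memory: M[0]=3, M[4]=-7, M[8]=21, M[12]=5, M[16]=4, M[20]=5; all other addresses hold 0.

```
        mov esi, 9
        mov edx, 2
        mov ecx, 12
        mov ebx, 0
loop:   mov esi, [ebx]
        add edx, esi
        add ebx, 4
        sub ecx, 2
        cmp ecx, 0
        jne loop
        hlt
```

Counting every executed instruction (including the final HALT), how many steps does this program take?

41

after mov esi, 9: esi=9
after mov edx, 2: edx=2
after mov ecx, 12: ecx=12
after mov ebx, 0: ebx=0
after mov esi, [ebx]: esi=M[0]=3
after add edx, esi: edx=2+3=5
after add ebx, 4: ebx=0+4=4
after sub ecx, 2: ecx=12-2=10
cmp ecx, 0  (cmp 10,0)
jne loop: taken
after mov esi, [ebx]: esi=M[4]=-7
after add edx, esi: edx=5+(-7)=-2
after add ebx, 4: ebx=4+4=8
after sub ecx, 2: ecx=10-2=8
cmp ecx, 0  (cmp 8,0)
jne loop: taken
after mov esi, [ebx]: esi=M[8]=21
after add edx, esi: edx=(-2)+21=19
after add ebx, 4: ebx=8+4=12
after sub ecx, 2: ecx=8-2=6
cmp ecx, 0  (cmp 6,0)
jne loop: taken
after mov esi, [ebx]: esi=M[12]=5
after add edx, esi: edx=19+5=24
after add ebx, 4: ebx=12+4=16
after sub ecx, 2: ecx=6-2=4
cmp ecx, 0  (cmp 4,0)
jne loop: taken
after mov esi, [ebx]: esi=M[16]=4
after add edx, esi: edx=24+4=28
after add ebx, 4: ebx=16+4=20
after sub ecx, 2: ecx=4-2=2
cmp ecx, 0  (cmp 2,0)
jne loop: taken
after mov esi, [ebx]: esi=M[20]=5
after add edx, esi: edx=28+5=33
after add ebx, 4: ebx=20+4=24
after sub ecx, 2: ecx=2-2=0
cmp ecx, 0  (cmp 0,0)
jne loop: not taken
halt.
Total executed instructions: 41.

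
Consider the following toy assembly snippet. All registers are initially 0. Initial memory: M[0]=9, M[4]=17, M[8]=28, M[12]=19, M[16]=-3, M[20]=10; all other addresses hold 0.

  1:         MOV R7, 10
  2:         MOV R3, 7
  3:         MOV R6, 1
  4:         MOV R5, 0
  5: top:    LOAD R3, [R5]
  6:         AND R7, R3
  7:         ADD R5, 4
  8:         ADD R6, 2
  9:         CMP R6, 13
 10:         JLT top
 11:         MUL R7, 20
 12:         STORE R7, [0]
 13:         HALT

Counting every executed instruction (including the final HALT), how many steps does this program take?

R7=10
R3=7
R6=1
R5=0
R3=M[0]=9
R7=10&9=8
R5=0+4=4
R6=1+2=3
CMP R6, 13  (cmp 3,13)
JLT top: taken
R3=M[4]=17
R7=8&17=0
R5=4+4=8
R6=3+2=5
CMP R6, 13  (cmp 5,13)
JLT top: taken
R3=M[8]=28
R7=0&28=0
R5=8+4=12
R6=5+2=7
CMP R6, 13  (cmp 7,13)
JLT top: taken
R3=M[12]=19
R7=0&19=0
R5=12+4=16
R6=7+2=9
CMP R6, 13  (cmp 9,13)
JLT top: taken
R3=M[16]=-3
R7=0&(-3)=0
R5=16+4=20
R6=9+2=11
CMP R6, 13  (cmp 11,13)
JLT top: taken
R3=M[20]=10
R7=0&10=0
R5=20+4=24
R6=11+2=13
CMP R6, 13  (cmp 13,13)
JLT top: not taken
R7=0*20=0
STORE R7, [0] → M[0]=0
halt.
Total executed instructions: 43.

43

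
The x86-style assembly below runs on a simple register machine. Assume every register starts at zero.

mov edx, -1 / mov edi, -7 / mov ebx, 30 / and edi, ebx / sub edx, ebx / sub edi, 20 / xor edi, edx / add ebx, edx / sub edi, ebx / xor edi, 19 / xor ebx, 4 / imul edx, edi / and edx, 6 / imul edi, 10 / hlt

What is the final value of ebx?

after mov edx, -1: edx=-1
after mov edi, -7: edi=-7
after mov ebx, 30: ebx=30
after and edi, ebx: edi=(-7)&30=24
after sub edx, ebx: edx=(-1)-30=-31
after sub edi, 20: edi=24-20=4
after xor edi, edx: edi=4^(-31)=-27
after add ebx, edx: ebx=30+(-31)=-1
after sub edi, ebx: edi=(-27)-(-1)=-26
after xor edi, 19: edi=(-26)^19=-11
after xor ebx, 4: ebx=(-1)^4=-5
after imul edx, edi: edx=(-31)*(-11)=341
after and edx, 6: edx=341&6=4
after imul edi, 10: edi=(-11)*10=-110
halt.

-5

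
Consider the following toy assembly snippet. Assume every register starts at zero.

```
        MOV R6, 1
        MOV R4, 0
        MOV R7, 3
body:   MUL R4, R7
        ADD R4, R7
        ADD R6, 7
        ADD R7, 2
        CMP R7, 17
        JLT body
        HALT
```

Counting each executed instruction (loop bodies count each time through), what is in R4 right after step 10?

15

MOV R6, 1 → R6=1
MOV R4, 0 → R4=0
MOV R7, 3 → R7=3
MUL R4, R7 → R4=0*3=0
ADD R4, R7 → R4=0+3=3
ADD R6, 7 → R6=1+7=8
ADD R7, 2 → R7=3+2=5
CMP R7, 17  (cmp 5,17)
JLT body: taken
MUL R4, R7 → R4=3*5=15
After step 10: R4 = 15.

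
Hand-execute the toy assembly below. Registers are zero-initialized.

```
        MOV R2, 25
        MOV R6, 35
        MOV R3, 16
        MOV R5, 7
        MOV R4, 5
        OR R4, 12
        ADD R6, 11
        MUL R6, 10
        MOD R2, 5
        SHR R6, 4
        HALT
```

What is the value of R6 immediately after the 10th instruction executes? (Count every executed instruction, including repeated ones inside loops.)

R2=25
R6=35
R3=16
R5=7
R4=5
R4=5|12=13
R6=35+11=46
R6=46*10=460
R2=25%5=0
R6=460>>4=28
After step 10: R6 = 28.

28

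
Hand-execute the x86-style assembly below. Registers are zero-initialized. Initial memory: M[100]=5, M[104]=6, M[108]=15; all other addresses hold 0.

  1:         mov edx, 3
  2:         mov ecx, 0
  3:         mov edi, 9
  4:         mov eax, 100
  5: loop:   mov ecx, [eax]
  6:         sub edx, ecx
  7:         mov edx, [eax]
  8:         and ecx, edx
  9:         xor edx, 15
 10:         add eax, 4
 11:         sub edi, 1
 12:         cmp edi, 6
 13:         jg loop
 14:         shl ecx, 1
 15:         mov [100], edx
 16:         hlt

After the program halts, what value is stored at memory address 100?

edx=3
ecx=0
edi=9
eax=100
ecx=M[100]=5
edx=3-5=-2
edx=M[100]=5
ecx=5&5=5
edx=5^15=10
eax=100+4=104
edi=9-1=8
cmp edi, 6  (cmp 8,6)
jg loop: taken
ecx=M[104]=6
edx=10-6=4
edx=M[104]=6
ecx=6&6=6
edx=6^15=9
eax=104+4=108
edi=8-1=7
cmp edi, 6  (cmp 7,6)
jg loop: taken
ecx=M[108]=15
edx=9-15=-6
edx=M[108]=15
ecx=15&15=15
edx=15^15=0
eax=108+4=112
edi=7-1=6
cmp edi, 6  (cmp 6,6)
jg loop: not taken
ecx=15<<1=30
mov [100], edx → M[100]=0
halt.

0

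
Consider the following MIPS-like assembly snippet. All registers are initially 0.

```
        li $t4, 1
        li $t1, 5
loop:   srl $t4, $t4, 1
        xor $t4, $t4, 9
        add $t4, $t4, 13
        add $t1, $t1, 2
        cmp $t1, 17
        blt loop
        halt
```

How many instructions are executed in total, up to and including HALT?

39

li $t4, 1 → $t4=1
li $t1, 5 → $t1=5
srl $t4, $t4, 1 → $t4=1>>1=0
xor $t4, $t4, 9 → $t4=0^9=9
add $t4, $t4, 13 → $t4=9+13=22
add $t1, $t1, 2 → $t1=5+2=7
cmp $t1, 17  (cmp 7,17)
blt loop: taken
srl $t4, $t4, 1 → $t4=22>>1=11
xor $t4, $t4, 9 → $t4=11^9=2
add $t4, $t4, 13 → $t4=2+13=15
add $t1, $t1, 2 → $t1=7+2=9
cmp $t1, 17  (cmp 9,17)
blt loop: taken
srl $t4, $t4, 1 → $t4=15>>1=7
xor $t4, $t4, 9 → $t4=7^9=14
add $t4, $t4, 13 → $t4=14+13=27
add $t1, $t1, 2 → $t1=9+2=11
cmp $t1, 17  (cmp 11,17)
blt loop: taken
srl $t4, $t4, 1 → $t4=27>>1=13
xor $t4, $t4, 9 → $t4=13^9=4
add $t4, $t4, 13 → $t4=4+13=17
add $t1, $t1, 2 → $t1=11+2=13
cmp $t1, 17  (cmp 13,17)
blt loop: taken
srl $t4, $t4, 1 → $t4=17>>1=8
xor $t4, $t4, 9 → $t4=8^9=1
add $t4, $t4, 13 → $t4=1+13=14
add $t1, $t1, 2 → $t1=13+2=15
cmp $t1, 17  (cmp 15,17)
blt loop: taken
srl $t4, $t4, 1 → $t4=14>>1=7
xor $t4, $t4, 9 → $t4=7^9=14
add $t4, $t4, 13 → $t4=14+13=27
add $t1, $t1, 2 → $t1=15+2=17
cmp $t1, 17  (cmp 17,17)
blt loop: not taken
halt.
Total executed instructions: 39.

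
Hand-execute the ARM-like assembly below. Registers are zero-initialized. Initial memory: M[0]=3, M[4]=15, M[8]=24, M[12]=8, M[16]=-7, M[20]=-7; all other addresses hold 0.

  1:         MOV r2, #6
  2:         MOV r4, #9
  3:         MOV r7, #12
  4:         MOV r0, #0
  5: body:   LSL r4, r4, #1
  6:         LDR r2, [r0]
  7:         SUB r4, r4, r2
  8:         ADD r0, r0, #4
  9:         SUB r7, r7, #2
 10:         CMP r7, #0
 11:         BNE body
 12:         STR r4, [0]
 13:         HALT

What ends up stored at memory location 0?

37

after MOV r2, #6: r2=6
after MOV r4, #9: r4=9
after MOV r7, #12: r7=12
after MOV r0, #0: r0=0
after LSL r4, r4, #1: r4=9<<1=18
after LDR r2, [r0]: r2=M[0]=3
after SUB r4, r4, r2: r4=18-3=15
after ADD r0, r0, #4: r0=0+4=4
after SUB r7, r7, #2: r7=12-2=10
CMP r7, #0  (cmp 10,0)
BNE body: taken
after LSL r4, r4, #1: r4=15<<1=30
after LDR r2, [r0]: r2=M[4]=15
after SUB r4, r4, r2: r4=30-15=15
after ADD r0, r0, #4: r0=4+4=8
after SUB r7, r7, #2: r7=10-2=8
CMP r7, #0  (cmp 8,0)
BNE body: taken
after LSL r4, r4, #1: r4=15<<1=30
after LDR r2, [r0]: r2=M[8]=24
after SUB r4, r4, r2: r4=30-24=6
after ADD r0, r0, #4: r0=8+4=12
after SUB r7, r7, #2: r7=8-2=6
CMP r7, #0  (cmp 6,0)
BNE body: taken
after LSL r4, r4, #1: r4=6<<1=12
after LDR r2, [r0]: r2=M[12]=8
after SUB r4, r4, r2: r4=12-8=4
after ADD r0, r0, #4: r0=12+4=16
after SUB r7, r7, #2: r7=6-2=4
CMP r7, #0  (cmp 4,0)
BNE body: taken
after LSL r4, r4, #1: r4=4<<1=8
after LDR r2, [r0]: r2=M[16]=-7
after SUB r4, r4, r2: r4=8-(-7)=15
after ADD r0, r0, #4: r0=16+4=20
after SUB r7, r7, #2: r7=4-2=2
CMP r7, #0  (cmp 2,0)
BNE body: taken
after LSL r4, r4, #1: r4=15<<1=30
after LDR r2, [r0]: r2=M[20]=-7
after SUB r4, r4, r2: r4=30-(-7)=37
after ADD r0, r0, #4: r0=20+4=24
after SUB r7, r7, #2: r7=2-2=0
CMP r7, #0  (cmp 0,0)
BNE body: not taken
STR r4, [0] → M[0]=37
halt.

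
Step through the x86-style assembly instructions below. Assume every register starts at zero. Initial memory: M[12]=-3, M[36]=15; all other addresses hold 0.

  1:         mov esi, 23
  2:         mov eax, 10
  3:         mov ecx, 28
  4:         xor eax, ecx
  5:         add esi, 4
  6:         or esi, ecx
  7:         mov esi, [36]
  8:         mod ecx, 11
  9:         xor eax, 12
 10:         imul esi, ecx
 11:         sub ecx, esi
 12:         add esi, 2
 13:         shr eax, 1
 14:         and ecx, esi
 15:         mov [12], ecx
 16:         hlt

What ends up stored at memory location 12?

12

mov esi, 23 → esi=23
mov eax, 10 → eax=10
mov ecx, 28 → ecx=28
xor eax, ecx → eax=10^28=22
add esi, 4 → esi=23+4=27
or esi, ecx → esi=27|28=31
mov esi, [36] → esi=M[36]=15
mod ecx, 11 → ecx=28%11=6
xor eax, 12 → eax=22^12=26
imul esi, ecx → esi=15*6=90
sub ecx, esi → ecx=6-90=-84
add esi, 2 → esi=90+2=92
shr eax, 1 → eax=26>>1=13
and ecx, esi → ecx=(-84)&92=12
mov [12], ecx → M[12]=12
halt.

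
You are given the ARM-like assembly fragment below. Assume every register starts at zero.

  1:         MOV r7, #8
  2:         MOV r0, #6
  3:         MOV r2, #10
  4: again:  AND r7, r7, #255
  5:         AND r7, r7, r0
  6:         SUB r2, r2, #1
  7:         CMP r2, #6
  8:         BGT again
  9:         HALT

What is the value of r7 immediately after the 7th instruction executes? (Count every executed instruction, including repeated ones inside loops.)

0

MOV r7, #8 → r7=8
MOV r0, #6 → r0=6
MOV r2, #10 → r2=10
AND r7, r7, #255 → r7=8&255=8
AND r7, r7, r0 → r7=8&6=0
SUB r2, r2, #1 → r2=10-1=9
CMP r2, #6  (cmp 9,6)
After step 7: r7 = 0.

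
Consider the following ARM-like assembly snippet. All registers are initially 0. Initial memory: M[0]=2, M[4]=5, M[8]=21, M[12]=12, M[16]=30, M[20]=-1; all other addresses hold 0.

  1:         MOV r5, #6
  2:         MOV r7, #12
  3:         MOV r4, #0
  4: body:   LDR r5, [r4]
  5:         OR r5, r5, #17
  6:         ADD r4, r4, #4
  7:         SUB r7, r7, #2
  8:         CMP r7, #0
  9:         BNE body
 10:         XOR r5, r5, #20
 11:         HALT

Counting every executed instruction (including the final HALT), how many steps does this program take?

MOV r5, #6 → r5=6
MOV r7, #12 → r7=12
MOV r4, #0 → r4=0
LDR r5, [r4] → r5=M[0]=2
OR r5, r5, #17 → r5=2|17=19
ADD r4, r4, #4 → r4=0+4=4
SUB r7, r7, #2 → r7=12-2=10
CMP r7, #0  (cmp 10,0)
BNE body: taken
LDR r5, [r4] → r5=M[4]=5
OR r5, r5, #17 → r5=5|17=21
ADD r4, r4, #4 → r4=4+4=8
SUB r7, r7, #2 → r7=10-2=8
CMP r7, #0  (cmp 8,0)
BNE body: taken
LDR r5, [r4] → r5=M[8]=21
OR r5, r5, #17 → r5=21|17=21
ADD r4, r4, #4 → r4=8+4=12
SUB r7, r7, #2 → r7=8-2=6
CMP r7, #0  (cmp 6,0)
BNE body: taken
LDR r5, [r4] → r5=M[12]=12
OR r5, r5, #17 → r5=12|17=29
ADD r4, r4, #4 → r4=12+4=16
SUB r7, r7, #2 → r7=6-2=4
CMP r7, #0  (cmp 4,0)
BNE body: taken
LDR r5, [r4] → r5=M[16]=30
OR r5, r5, #17 → r5=30|17=31
ADD r4, r4, #4 → r4=16+4=20
SUB r7, r7, #2 → r7=4-2=2
CMP r7, #0  (cmp 2,0)
BNE body: taken
LDR r5, [r4] → r5=M[20]=-1
OR r5, r5, #17 → r5=(-1)|17=-1
ADD r4, r4, #4 → r4=20+4=24
SUB r7, r7, #2 → r7=2-2=0
CMP r7, #0  (cmp 0,0)
BNE body: not taken
XOR r5, r5, #20 → r5=(-1)^20=-21
halt.
Total executed instructions: 41.

41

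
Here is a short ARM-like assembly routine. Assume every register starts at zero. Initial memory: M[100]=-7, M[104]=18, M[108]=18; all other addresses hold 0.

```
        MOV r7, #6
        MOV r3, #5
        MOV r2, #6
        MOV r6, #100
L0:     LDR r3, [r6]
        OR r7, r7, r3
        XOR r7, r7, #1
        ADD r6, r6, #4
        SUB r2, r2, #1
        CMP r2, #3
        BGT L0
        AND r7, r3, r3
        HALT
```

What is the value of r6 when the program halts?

112

after MOV r7, #6: r7=6
after MOV r3, #5: r3=5
after MOV r2, #6: r2=6
after MOV r6, #100: r6=100
after LDR r3, [r6]: r3=M[100]=-7
after OR r7, r7, r3: r7=6|(-7)=-1
after XOR r7, r7, #1: r7=(-1)^1=-2
after ADD r6, r6, #4: r6=100+4=104
after SUB r2, r2, #1: r2=6-1=5
CMP r2, #3  (cmp 5,3)
BGT L0: taken
after LDR r3, [r6]: r3=M[104]=18
after OR r7, r7, r3: r7=(-2)|18=-2
after XOR r7, r7, #1: r7=(-2)^1=-1
after ADD r6, r6, #4: r6=104+4=108
after SUB r2, r2, #1: r2=5-1=4
CMP r2, #3  (cmp 4,3)
BGT L0: taken
after LDR r3, [r6]: r3=M[108]=18
after OR r7, r7, r3: r7=(-1)|18=-1
after XOR r7, r7, #1: r7=(-1)^1=-2
after ADD r6, r6, #4: r6=108+4=112
after SUB r2, r2, #1: r2=4-1=3
CMP r2, #3  (cmp 3,3)
BGT L0: not taken
after AND r7, r3, r3: r7=18&18=18
halt.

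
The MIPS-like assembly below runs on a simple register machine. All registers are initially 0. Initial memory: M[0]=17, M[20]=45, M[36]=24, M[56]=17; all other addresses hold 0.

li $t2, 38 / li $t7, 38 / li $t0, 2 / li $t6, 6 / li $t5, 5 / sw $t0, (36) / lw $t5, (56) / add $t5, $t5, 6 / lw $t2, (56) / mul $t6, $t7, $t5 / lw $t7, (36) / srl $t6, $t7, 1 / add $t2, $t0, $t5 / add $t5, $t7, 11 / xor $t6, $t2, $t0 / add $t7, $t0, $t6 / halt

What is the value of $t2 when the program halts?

25

$t2=38
$t7=38
$t0=2
$t6=6
$t5=5
sw $t0, (36) → M[36]=2
$t5=M[56]=17
$t5=17+6=23
$t2=M[56]=17
$t6=38*23=874
$t7=M[36]=2
$t6=2>>1=1
$t2=2+23=25
$t5=2+11=13
$t6=25^2=27
$t7=2+27=29
halt.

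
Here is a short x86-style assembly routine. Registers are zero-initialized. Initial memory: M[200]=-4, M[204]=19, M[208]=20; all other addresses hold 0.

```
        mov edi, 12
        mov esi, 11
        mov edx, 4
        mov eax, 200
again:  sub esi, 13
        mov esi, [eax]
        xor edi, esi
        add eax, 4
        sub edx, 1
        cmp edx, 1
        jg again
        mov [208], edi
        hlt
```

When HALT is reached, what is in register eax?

edi=12
esi=11
edx=4
eax=200
esi=11-13=-2
esi=M[200]=-4
edi=12^(-4)=-16
eax=200+4=204
edx=4-1=3
cmp edx, 1  (cmp 3,1)
jg again: taken
esi=(-4)-13=-17
esi=M[204]=19
edi=(-16)^19=-29
eax=204+4=208
edx=3-1=2
cmp edx, 1  (cmp 2,1)
jg again: taken
esi=19-13=6
esi=M[208]=20
edi=(-29)^20=-9
eax=208+4=212
edx=2-1=1
cmp edx, 1  (cmp 1,1)
jg again: not taken
mov [208], edi → M[208]=-9
halt.

212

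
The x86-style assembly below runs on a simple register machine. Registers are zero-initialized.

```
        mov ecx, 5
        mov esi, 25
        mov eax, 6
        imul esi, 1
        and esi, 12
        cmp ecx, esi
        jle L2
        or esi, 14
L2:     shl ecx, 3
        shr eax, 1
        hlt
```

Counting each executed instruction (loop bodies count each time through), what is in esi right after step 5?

8

ecx=5
esi=25
eax=6
esi=25*1=25
esi=25&12=8
After step 5: esi = 8.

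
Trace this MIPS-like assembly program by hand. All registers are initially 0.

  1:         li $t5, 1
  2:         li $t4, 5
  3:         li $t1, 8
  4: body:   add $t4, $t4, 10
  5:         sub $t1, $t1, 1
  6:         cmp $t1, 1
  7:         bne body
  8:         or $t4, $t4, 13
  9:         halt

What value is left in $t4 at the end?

79

$t5=1
$t4=5
$t1=8
$t4=5+10=15
$t1=8-1=7
cmp $t1, 1  (cmp 7,1)
bne body: taken
$t4=15+10=25
$t1=7-1=6
cmp $t1, 1  (cmp 6,1)
bne body: taken
$t4=25+10=35
$t1=6-1=5
cmp $t1, 1  (cmp 5,1)
bne body: taken
$t4=35+10=45
$t1=5-1=4
cmp $t1, 1  (cmp 4,1)
bne body: taken
$t4=45+10=55
$t1=4-1=3
cmp $t1, 1  (cmp 3,1)
bne body: taken
$t4=55+10=65
$t1=3-1=2
cmp $t1, 1  (cmp 2,1)
bne body: taken
$t4=65+10=75
$t1=2-1=1
cmp $t1, 1  (cmp 1,1)
bne body: not taken
$t4=75|13=79
halt.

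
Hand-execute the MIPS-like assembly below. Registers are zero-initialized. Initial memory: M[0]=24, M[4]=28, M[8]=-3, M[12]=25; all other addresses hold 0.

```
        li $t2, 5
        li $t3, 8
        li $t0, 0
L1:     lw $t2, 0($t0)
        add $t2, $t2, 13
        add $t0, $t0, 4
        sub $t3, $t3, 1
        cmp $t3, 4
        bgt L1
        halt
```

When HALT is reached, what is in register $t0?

16

after li $t2, 5: $t2=5
after li $t3, 8: $t3=8
after li $t0, 0: $t0=0
after lw $t2, 0($t0): $t2=M[0]=24
after add $t2, $t2, 13: $t2=24+13=37
after add $t0, $t0, 4: $t0=0+4=4
after sub $t3, $t3, 1: $t3=8-1=7
cmp $t3, 4  (cmp 7,4)
bgt L1: taken
after lw $t2, 0($t0): $t2=M[4]=28
after add $t2, $t2, 13: $t2=28+13=41
after add $t0, $t0, 4: $t0=4+4=8
after sub $t3, $t3, 1: $t3=7-1=6
cmp $t3, 4  (cmp 6,4)
bgt L1: taken
after lw $t2, 0($t0): $t2=M[8]=-3
after add $t2, $t2, 13: $t2=(-3)+13=10
after add $t0, $t0, 4: $t0=8+4=12
after sub $t3, $t3, 1: $t3=6-1=5
cmp $t3, 4  (cmp 5,4)
bgt L1: taken
after lw $t2, 0($t0): $t2=M[12]=25
after add $t2, $t2, 13: $t2=25+13=38
after add $t0, $t0, 4: $t0=12+4=16
after sub $t3, $t3, 1: $t3=5-1=4
cmp $t3, 4  (cmp 4,4)
bgt L1: not taken
halt.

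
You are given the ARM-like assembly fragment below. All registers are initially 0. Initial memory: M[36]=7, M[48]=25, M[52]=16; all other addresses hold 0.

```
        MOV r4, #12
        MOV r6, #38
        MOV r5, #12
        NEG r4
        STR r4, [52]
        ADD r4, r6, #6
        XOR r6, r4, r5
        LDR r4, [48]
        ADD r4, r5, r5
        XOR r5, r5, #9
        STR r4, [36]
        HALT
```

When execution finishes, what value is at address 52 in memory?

MOV r4, #12 → r4=12
MOV r6, #38 → r6=38
MOV r5, #12 → r5=12
NEG r4 → r4=-(12)=-12
STR r4, [52] → M[52]=-12
ADD r4, r6, #6 → r4=38+6=44
XOR r6, r4, r5 → r6=44^12=32
LDR r4, [48] → r4=M[48]=25
ADD r4, r5, r5 → r4=12+12=24
XOR r5, r5, #9 → r5=12^9=5
STR r4, [36] → M[36]=24
halt.

-12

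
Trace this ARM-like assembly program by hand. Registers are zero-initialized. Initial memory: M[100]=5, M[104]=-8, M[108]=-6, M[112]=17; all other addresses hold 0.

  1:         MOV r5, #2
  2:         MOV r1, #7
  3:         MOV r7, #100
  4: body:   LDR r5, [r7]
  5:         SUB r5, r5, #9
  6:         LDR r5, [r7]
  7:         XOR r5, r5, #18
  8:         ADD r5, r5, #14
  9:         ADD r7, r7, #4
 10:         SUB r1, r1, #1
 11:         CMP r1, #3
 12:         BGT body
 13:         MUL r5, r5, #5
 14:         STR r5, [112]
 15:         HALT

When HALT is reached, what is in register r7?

after MOV r5, #2: r5=2
after MOV r1, #7: r1=7
after MOV r7, #100: r7=100
after LDR r5, [r7]: r5=M[100]=5
after SUB r5, r5, #9: r5=5-9=-4
after LDR r5, [r7]: r5=M[100]=5
after XOR r5, r5, #18: r5=5^18=23
after ADD r5, r5, #14: r5=23+14=37
after ADD r7, r7, #4: r7=100+4=104
after SUB r1, r1, #1: r1=7-1=6
CMP r1, #3  (cmp 6,3)
BGT body: taken
after LDR r5, [r7]: r5=M[104]=-8
after SUB r5, r5, #9: r5=(-8)-9=-17
after LDR r5, [r7]: r5=M[104]=-8
after XOR r5, r5, #18: r5=(-8)^18=-22
after ADD r5, r5, #14: r5=(-22)+14=-8
after ADD r7, r7, #4: r7=104+4=108
after SUB r1, r1, #1: r1=6-1=5
CMP r1, #3  (cmp 5,3)
BGT body: taken
after LDR r5, [r7]: r5=M[108]=-6
after SUB r5, r5, #9: r5=(-6)-9=-15
after LDR r5, [r7]: r5=M[108]=-6
after XOR r5, r5, #18: r5=(-6)^18=-24
after ADD r5, r5, #14: r5=(-24)+14=-10
after ADD r7, r7, #4: r7=108+4=112
after SUB r1, r1, #1: r1=5-1=4
CMP r1, #3  (cmp 4,3)
BGT body: taken
after LDR r5, [r7]: r5=M[112]=17
after SUB r5, r5, #9: r5=17-9=8
after LDR r5, [r7]: r5=M[112]=17
after XOR r5, r5, #18: r5=17^18=3
after ADD r5, r5, #14: r5=3+14=17
after ADD r7, r7, #4: r7=112+4=116
after SUB r1, r1, #1: r1=4-1=3
CMP r1, #3  (cmp 3,3)
BGT body: not taken
after MUL r5, r5, #5: r5=17*5=85
STR r5, [112] → M[112]=85
halt.

116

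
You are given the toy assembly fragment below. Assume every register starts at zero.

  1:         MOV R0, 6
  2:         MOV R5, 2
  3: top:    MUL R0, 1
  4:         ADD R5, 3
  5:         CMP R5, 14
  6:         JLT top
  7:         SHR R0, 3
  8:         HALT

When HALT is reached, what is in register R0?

R0=6
R5=2
R0=6*1=6
R5=2+3=5
CMP R5, 14  (cmp 5,14)
JLT top: taken
R0=6*1=6
R5=5+3=8
CMP R5, 14  (cmp 8,14)
JLT top: taken
R0=6*1=6
R5=8+3=11
CMP R5, 14  (cmp 11,14)
JLT top: taken
R0=6*1=6
R5=11+3=14
CMP R5, 14  (cmp 14,14)
JLT top: not taken
R0=6>>3=0
halt.

0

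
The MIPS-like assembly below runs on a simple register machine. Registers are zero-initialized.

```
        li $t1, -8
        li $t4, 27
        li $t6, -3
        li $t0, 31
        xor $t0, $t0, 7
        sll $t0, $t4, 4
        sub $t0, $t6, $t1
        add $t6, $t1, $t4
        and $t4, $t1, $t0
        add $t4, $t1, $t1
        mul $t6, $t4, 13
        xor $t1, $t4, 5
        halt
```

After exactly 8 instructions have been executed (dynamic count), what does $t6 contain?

19

after li $t1, -8: $t1=-8
after li $t4, 27: $t4=27
after li $t6, -3: $t6=-3
after li $t0, 31: $t0=31
after xor $t0, $t0, 7: $t0=31^7=24
after sll $t0, $t4, 4: $t0=27<<4=432
after sub $t0, $t6, $t1: $t0=(-3)-(-8)=5
after add $t6, $t1, $t4: $t6=(-8)+27=19
After step 8: $t6 = 19.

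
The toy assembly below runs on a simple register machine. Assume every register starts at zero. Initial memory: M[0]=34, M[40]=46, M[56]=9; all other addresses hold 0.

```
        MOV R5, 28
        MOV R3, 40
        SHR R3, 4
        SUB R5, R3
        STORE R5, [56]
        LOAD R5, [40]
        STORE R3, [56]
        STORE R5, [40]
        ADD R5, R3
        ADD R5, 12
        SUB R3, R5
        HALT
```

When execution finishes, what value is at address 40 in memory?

after MOV R5, 28: R5=28
after MOV R3, 40: R3=40
after SHR R3, 4: R3=40>>4=2
after SUB R5, R3: R5=28-2=26
STORE R5, [56] → M[56]=26
after LOAD R5, [40]: R5=M[40]=46
STORE R3, [56] → M[56]=2
STORE R5, [40] → M[40]=46
after ADD R5, R3: R5=46+2=48
after ADD R5, 12: R5=48+12=60
after SUB R3, R5: R3=2-60=-58
halt.

46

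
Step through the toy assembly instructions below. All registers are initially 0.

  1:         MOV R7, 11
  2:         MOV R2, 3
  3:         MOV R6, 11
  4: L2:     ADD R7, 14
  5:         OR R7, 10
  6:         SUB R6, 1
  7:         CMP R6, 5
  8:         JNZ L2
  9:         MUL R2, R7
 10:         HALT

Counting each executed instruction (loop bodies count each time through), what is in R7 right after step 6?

27

after MOV R7, 11: R7=11
after MOV R2, 3: R2=3
after MOV R6, 11: R6=11
after ADD R7, 14: R7=11+14=25
after OR R7, 10: R7=25|10=27
after SUB R6, 1: R6=11-1=10
After step 6: R7 = 27.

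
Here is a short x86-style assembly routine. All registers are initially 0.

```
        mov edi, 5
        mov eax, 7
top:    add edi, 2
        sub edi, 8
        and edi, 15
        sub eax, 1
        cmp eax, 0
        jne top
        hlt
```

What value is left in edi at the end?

11

mov edi, 5 → edi=5
mov eax, 7 → eax=7
add edi, 2 → edi=5+2=7
sub edi, 8 → edi=7-8=-1
and edi, 15 → edi=(-1)&15=15
sub eax, 1 → eax=7-1=6
cmp eax, 0  (cmp 6,0)
jne top: taken
add edi, 2 → edi=15+2=17
sub edi, 8 → edi=17-8=9
and edi, 15 → edi=9&15=9
sub eax, 1 → eax=6-1=5
cmp eax, 0  (cmp 5,0)
jne top: taken
add edi, 2 → edi=9+2=11
sub edi, 8 → edi=11-8=3
and edi, 15 → edi=3&15=3
sub eax, 1 → eax=5-1=4
cmp eax, 0  (cmp 4,0)
jne top: taken
add edi, 2 → edi=3+2=5
sub edi, 8 → edi=5-8=-3
and edi, 15 → edi=(-3)&15=13
sub eax, 1 → eax=4-1=3
cmp eax, 0  (cmp 3,0)
jne top: taken
add edi, 2 → edi=13+2=15
sub edi, 8 → edi=15-8=7
and edi, 15 → edi=7&15=7
sub eax, 1 → eax=3-1=2
cmp eax, 0  (cmp 2,0)
jne top: taken
add edi, 2 → edi=7+2=9
sub edi, 8 → edi=9-8=1
and edi, 15 → edi=1&15=1
sub eax, 1 → eax=2-1=1
cmp eax, 0  (cmp 1,0)
jne top: taken
add edi, 2 → edi=1+2=3
sub edi, 8 → edi=3-8=-5
and edi, 15 → edi=(-5)&15=11
sub eax, 1 → eax=1-1=0
cmp eax, 0  (cmp 0,0)
jne top: not taken
halt.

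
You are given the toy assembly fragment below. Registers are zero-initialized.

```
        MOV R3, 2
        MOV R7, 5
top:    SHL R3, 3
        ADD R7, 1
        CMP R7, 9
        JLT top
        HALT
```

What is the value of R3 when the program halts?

8192

MOV R3, 2 → R3=2
MOV R7, 5 → R7=5
SHL R3, 3 → R3=2<<3=16
ADD R7, 1 → R7=5+1=6
CMP R7, 9  (cmp 6,9)
JLT top: taken
SHL R3, 3 → R3=16<<3=128
ADD R7, 1 → R7=6+1=7
CMP R7, 9  (cmp 7,9)
JLT top: taken
SHL R3, 3 → R3=128<<3=1024
ADD R7, 1 → R7=7+1=8
CMP R7, 9  (cmp 8,9)
JLT top: taken
SHL R3, 3 → R3=1024<<3=8192
ADD R7, 1 → R7=8+1=9
CMP R7, 9  (cmp 9,9)
JLT top: not taken
halt.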